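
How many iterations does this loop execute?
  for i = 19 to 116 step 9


The loop variable i takes values starting at 19 and increments by 9 each iteration.
Sequence: i = 19, 28, 37, 46, 55, 64, 73, 82, 91, ...
The upper bound 116 is inclusive, so the count is floor((last - first) / step) + 1:
floor((116 - 19) / 9) + 1 = floor(97/9) + 1 = 10 + 1 = 11


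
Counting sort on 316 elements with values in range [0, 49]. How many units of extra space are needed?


Output array size: 316 (to store sorted result)
Count array size: 50 (one slot per possible value, range 0 to 49)
Total extra space = 316 + 50 = 366


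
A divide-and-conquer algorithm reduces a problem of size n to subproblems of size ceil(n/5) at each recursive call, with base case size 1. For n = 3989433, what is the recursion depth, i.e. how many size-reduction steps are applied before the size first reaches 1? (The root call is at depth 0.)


Each step divides the size by 5 (rounding up); after k steps the size is ceil(n/5^k), which equals 1 exactly when 5^k >= n.
So the depth is the smallest k with 5^k >= 3989433, i.e. ceil(log_5(3989433)).
5^9 = 1953125 < 3989433 <= 9765625 = 5^10
Recursion depth = 10


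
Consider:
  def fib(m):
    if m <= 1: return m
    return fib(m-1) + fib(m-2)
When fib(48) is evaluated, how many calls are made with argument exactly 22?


Let N(m) = number of times fib(m) is called while evaluating fib(48).
N(48) = 1 (the initial call).
N(47) = 1 (only fib(48) calls it).
For 1 <= m <= 46: fib(m) is called by fib(m+1) and fib(m+2), so
  N(m) = N(m+1) + N(m+2).
fib(0) is called only by fib(2), so N(0) = N(2).
Walk down from m=48:
  N(48)=1, N(47)=1, N(46)=2, N(45)=3, N(44)=5, N(43)=8, N(42)=13, N(41)=21, N(40)=34, N(39)=55, N(38)=89, N(37)=144, N(36)=233, N(35)=377, N(34)=610, N(33)=987, N(32)=1597, N(31)=2584, N(30)=4181, N(29)=6765, N(28)=10946, N(27)=17711, N(26)=28657, N(25)=46368, N(24)=75025, N(23)=121393, N(22)=196418
N(22) = 196418


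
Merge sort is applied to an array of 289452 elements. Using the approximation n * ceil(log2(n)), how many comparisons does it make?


Merge sort divides the array into halves recursively.
Number of levels = ceil(log2(289452)) = 19
At each level, approximately n = 289452 comparisons are needed for merging.
Total comparisons ~ n * ceil(log2(n)) = 289452 * 19 = 5499588


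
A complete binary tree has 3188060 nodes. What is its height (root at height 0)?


In a complete binary tree, level k holds nodes 2^k .. 2^(k+1)-1 (1-indexed).
Height = floor(log2(n)) = floor(log2(3188060)) = 21
Check: 2^21 = 2097152 <= 3188060 < 4194304 = 2^22


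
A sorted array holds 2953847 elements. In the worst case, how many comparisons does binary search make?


Halving sequence: 2953847 -> 1476923 -> 738461 -> 369230 -> 184615 -> 92307 -> 46153 -> 23076 -> 11538 -> 5769 -> 2884 -> 1442 -> 721 -> 360 -> 180 -> 90 -> 45 -> 22 -> 11 -> 5 -> 2 -> 1
Number of halvings = 21
Max comparisons = 21 + 1 = 22


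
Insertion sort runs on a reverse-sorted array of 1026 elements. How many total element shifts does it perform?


Sum of shifts = 1 + 2 + 3 + ... + 1025
= 1026 * 1025 / 2
= 1051650 / 2
= 525825


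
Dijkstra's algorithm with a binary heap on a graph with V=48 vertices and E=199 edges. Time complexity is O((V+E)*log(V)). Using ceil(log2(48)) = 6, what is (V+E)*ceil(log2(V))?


Dijkstra with a binary heap: each vertex is extracted once, each edge may relax once.
Each heap operation costs O(log V).
V + E = 48 + 199 = 247
ceil(log2(48)) = 6 (since 2^5 = 32 < 48 <= 64 = 2^6)
Total heap work = (V+E) * ceil(log2(V)) = 247 * 6 = 1482


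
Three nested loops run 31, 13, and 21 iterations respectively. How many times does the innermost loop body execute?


Loop 1 (outermost): 31 iterations
Loop 2 (middle): 13 iterations per outer
Loop 3 (innermost): 21 iterations per middle
Total = 31 * 13 * 21 = 8463


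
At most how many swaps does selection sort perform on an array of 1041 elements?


Each of the 1040 passes places one element in its final position.
Pass 1: swap minimum into position 0
Pass 2: swap minimum of remaining into position 1
...
Pass 1040: last two elements, one swap
Maximum swaps = 1041 - 1 = 1040


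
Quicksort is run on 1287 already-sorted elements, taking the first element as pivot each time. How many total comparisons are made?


Sum of comparisons per partition:
1286 + 1285 + ... + 1 + 0
= 1287 * (1287 - 1) / 2
= 1287 * 1286 / 2
= 827541


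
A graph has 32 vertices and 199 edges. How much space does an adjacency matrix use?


Adjacency matrix: V x V grid of entries
Space = V^2 = 32^2 = 32 * 32 = 1024


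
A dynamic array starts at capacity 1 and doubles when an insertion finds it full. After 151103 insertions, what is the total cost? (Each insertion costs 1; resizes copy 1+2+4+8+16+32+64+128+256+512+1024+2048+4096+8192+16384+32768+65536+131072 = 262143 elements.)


Insertion cost: 151103 (one per element)
Resizes occur just before inserting elements 2, 3, 5, 9, ...
Elements copied at each resize: 1 + 2 + 4 + 8 + 16 + 32 + 64 + 128 + 256 + 512 + 1024 + 2048 + 4096 + 8192 + 16384 + 32768 + 65536 + 131072
Sum of copies = 262143 (geometric series: 2^k - 1)
Total = 151103 + 262143 = 413246


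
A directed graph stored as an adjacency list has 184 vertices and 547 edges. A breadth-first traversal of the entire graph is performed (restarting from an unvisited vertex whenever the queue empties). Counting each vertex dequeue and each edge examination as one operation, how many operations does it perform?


A full BFS traversal dequeues each vertex once and examines each edge once.
Vertex visits: 184
Edge visits: 547
V + E = 184 + 547 = 731


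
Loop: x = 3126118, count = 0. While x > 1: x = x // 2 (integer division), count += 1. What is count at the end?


The variable x halves each step:
x = 3126118 -> 1563059 -> 781529 -> 390764 -> 195382 -> 97691 -> 48845 -> 24422 -> 12211 -> 6105 -> 3052 -> 1526 -> 763 -> 381 -> 190 -> 95 -> 47 -> 23 -> 11 -> 5 -> 2 -> 1
Number of halvings = floor(log2(3126118)) = 21


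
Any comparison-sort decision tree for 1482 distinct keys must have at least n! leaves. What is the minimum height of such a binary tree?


A binary decision tree of height h has at most 2^h leaves and needs at least n! of them, so h >= ceil(log2(n!)).
1482! is far too large to multiply out, so use Stirling's series:
  ln(n!) ~ n ln n - n + (1/2) ln(2 pi n) + 1/(12n)  (error below 1/(360 n^3), negligible here)
  ln(1482) = 7.3011478
  n ln n = 1482 * 7.3011478 = 10820.3010
  (1/2) ln(2 pi * 1482) = (1/2) ln(9311.6806) = 4.5695
  1/(12*1482) = 0.0001
  ln(1482!) ~ 10820.3010 - 1482 + 4.5695 + 0.0001 = 9342.8706
Convert to base 2: log2(1482!) = 9342.8706 / ln 2 = 9342.8706 / 0.69314718 = 13478.9131
ceil(13478.9131) = 13479


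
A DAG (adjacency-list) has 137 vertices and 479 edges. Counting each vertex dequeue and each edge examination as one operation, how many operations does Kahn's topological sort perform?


V = 137 (vertex processing)
E = 479 (edge processing)
V + E = 137 + 479 = 616


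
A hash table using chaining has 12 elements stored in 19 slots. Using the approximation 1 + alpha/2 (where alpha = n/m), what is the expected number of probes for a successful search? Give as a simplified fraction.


Load factor alpha = n/m = 12/19
Expected probes = 1 + alpha/2 = 1 + 12/(2*19)
= 1 + 12/38
= 38/38 + 12/38
= 50/38
Simplify: 25/19


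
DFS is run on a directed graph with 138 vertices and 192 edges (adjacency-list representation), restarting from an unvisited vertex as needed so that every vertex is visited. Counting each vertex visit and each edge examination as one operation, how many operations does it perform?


A full DFS traversal processes each vertex exactly once (push/pop on stack).
Each directed edge is examined once.
V = 138, E = 192
V + E = 330


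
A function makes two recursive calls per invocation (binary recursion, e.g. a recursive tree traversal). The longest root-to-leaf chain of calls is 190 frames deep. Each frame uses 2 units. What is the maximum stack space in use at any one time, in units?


Binary recursion: the two calls run one after the other, so only one root-to-leaf chain of frames is on the stack at a time.
Maximum depth (longest chain) = 190 frames
Each frame = 2 units
Max stack space = 190 * 2 = 380


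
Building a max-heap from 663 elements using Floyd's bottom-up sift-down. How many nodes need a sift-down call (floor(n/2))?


In a heap of 663 elements (0-indexed array):
  Last element index: 662
  Parent of last element: floor((662 - 1) / 2) = 330
  Internal nodes: indices 0 to 330
  Count = floor(663/2) = 331


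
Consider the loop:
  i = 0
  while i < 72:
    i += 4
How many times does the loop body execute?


Starting at i = 0, each iteration adds 4.
Iterations until i >= 72:
  Iteration 1: i = 0 -> i = 4
  Iteration 2: i = 4 -> i = 8
  Iteration 3: i = 8 -> i = 12
  Iteration 4: i = 12 -> i = 16
  Iteration 5: i = 16 -> i = 20
  Iteration 6: i = 20 -> i = 24
  Iteration 7: i = 24 -> i = 28
  Iteration 8: i = 28 -> i = 32
  ... continuing ...
Total iterations = ceil(72/4) = 18


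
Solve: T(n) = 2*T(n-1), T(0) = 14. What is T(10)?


Unrolling:
T(10) = 2*T(9) = 2^2*T(8) = ... = 2^10*T(0)
= 2^10 * 14
= 1024 * 14 = 14336


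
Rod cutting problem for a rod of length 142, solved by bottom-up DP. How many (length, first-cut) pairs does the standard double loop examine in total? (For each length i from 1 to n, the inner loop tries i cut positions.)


For each subproblem length i = 1..142, the inner loop considers i possible first cuts.
Total = 1 + 2 + ... + 142
= 142*(142+1)/2
= 142*143/2 = 10153


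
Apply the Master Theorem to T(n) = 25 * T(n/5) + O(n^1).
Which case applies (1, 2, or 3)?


The Master Theorem: T(n) = a*T(n/b) + O(n^c)
  a = 25, b = 5, c = 1
log_b(a) = log_5(25) = 2
Compare b^c with a: 5^1 = 5 < 25, so c < log_b(a).
Since c < log_b(a), Case 1 applies.
T(n) = O(n^(log_5 25)) = O(n^2)
Master Theorem case = 1


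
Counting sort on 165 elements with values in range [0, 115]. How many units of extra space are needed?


Output array size: 165 (to store sorted result)
Count array size: 116 (one slot per possible value, range 0 to 115)
Total extra space = 165 + 116 = 281


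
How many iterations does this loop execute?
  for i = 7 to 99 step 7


The loop variable i takes values starting at 7 and increments by 7 each iteration.
Sequence: i = 7, 14, 21, 28, 35, 42, 49, 56, 63, ...
The upper bound 99 is inclusive, so the count is floor((last - first) / step) + 1:
floor((99 - 7) / 7) + 1 = floor(92/7) + 1 = 13 + 1 = 14


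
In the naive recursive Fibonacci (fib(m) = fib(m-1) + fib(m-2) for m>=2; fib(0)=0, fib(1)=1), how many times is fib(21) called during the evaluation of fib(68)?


Let N(m) = number of times fib(m) is called while evaluating fib(68).
N(68) = 1 (the initial call).
N(67) = 1 (only fib(68) calls it).
For 1 <= m <= 66: fib(m) is called by fib(m+1) and fib(m+2), so
  N(m) = N(m+1) + N(m+2).
fib(0) is called only by fib(2), so N(0) = N(2).
Walk down from m=68:
  N(68)=1, N(67)=1, N(66)=2, N(65)=3, N(64)=5, N(63)=8, N(62)=13, N(61)=21, N(60)=34, N(59)=55, N(58)=89, N(57)=144, N(56)=233, N(55)=377, N(54)=610, N(53)=987, N(52)=1597, N(51)=2584, N(50)=4181, N(49)=6765, N(48)=10946, N(47)=17711, N(46)=28657, N(45)=46368, N(44)=75025, N(43)=121393, N(42)=196418, N(41)=317811, N(40)=514229, N(39)=832040, N(38)=1346269, N(37)=2178309, N(36)=3524578, N(35)=5702887, N(34)=9227465, N(33)=14930352, N(32)=24157817, N(31)=39088169, N(30)=63245986, N(29)=102334155, N(28)=165580141, N(27)=267914296, N(26)=433494437, N(25)=701408733, N(24)=1134903170, N(23)=1836311903, N(22)=2971215073, N(21)=4807526976
N(21) = 4807526976


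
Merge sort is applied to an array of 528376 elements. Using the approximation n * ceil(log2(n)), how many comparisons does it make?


Merge sort divides the array into halves recursively.
Number of levels = ceil(log2(528376)) = 20
At each level, approximately n = 528376 comparisons are needed for merging.
Total comparisons ~ n * ceil(log2(n)) = 528376 * 20 = 10567520


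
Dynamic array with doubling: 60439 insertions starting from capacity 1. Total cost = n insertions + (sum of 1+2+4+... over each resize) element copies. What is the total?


n = 60439
Insertion costs: 60439
Resizes copy 1, 2, 4, ... up to the largest power of 2 that is <= n-1 = 60438, i.e. 32768.
Copy costs = 1 + 2 + 4 + 8 + 16 + 32 + 64 + 128 + 256 + 512 + 1024 + 2048 + 4096 + 8192 + 16384 + 32768 = 65535
Total = 60439 + 65535 = 125974


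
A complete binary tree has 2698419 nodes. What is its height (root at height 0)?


In a complete binary tree, level k holds nodes 2^k .. 2^(k+1)-1 (1-indexed).
Height = floor(log2(n)) = floor(log2(2698419)) = 21
Check: 2^21 = 2097152 <= 2698419 < 4194304 = 2^22


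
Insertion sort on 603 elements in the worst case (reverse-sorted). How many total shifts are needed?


In the worst case (reverse-sorted), each element shifts past all previous:
  Element 1: 1 shifts
  Element 2: 2 shifts
  Element 3: 3 shifts
  Element 4: 4 shifts
  Element 5: 5 shifts
  ...
  Element 602: 602 shifts
Total = 1 + 2 + ... + 602
= 603*(603-1)/2 = 181503


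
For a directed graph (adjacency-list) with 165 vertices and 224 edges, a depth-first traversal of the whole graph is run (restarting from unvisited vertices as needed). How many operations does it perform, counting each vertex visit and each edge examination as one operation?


A full DFS traversal visits each vertex once and examines each edge once.
V = 165
E = 224
Sum = 165 + 224 = 389


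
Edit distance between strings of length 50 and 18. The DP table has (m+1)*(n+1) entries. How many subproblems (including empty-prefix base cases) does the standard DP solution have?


The table includes base cases (empty prefixes).
Rows: (m+1) = 51
Columns: (n+1) = 19
Total = 51 * 19 = 969


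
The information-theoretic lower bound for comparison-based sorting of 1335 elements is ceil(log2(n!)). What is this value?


A binary decision tree of height h has at most 2^h leaves and needs at least n! of them, so h >= ceil(log2(n!)).
1335! is far too large to multiply out, so use Stirling's series:
  ln(n!) ~ n ln n - n + (1/2) ln(2 pi n) + 1/(12n)  (error below 1/(360 n^3), negligible here)
  ln(1335) = 7.1966866
  n ln n = 1335 * 7.1966866 = 9607.5766
  (1/2) ln(2 pi * 1335) = (1/2) ln(8388.0524) = 4.5173
  1/(12*1335) = 0.0001
  ln(1335!) ~ 9607.5766 - 1335 + 4.5173 + 0.0001 = 8277.0940
Convert to base 2: log2(1335!) = 8277.0940 / ln 2 = 8277.0940 / 0.69314718 = 11941.3225
ceil(11941.3225) = 11942


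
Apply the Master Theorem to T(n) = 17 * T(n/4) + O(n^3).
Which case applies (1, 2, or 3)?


The Master Theorem: T(n) = a*T(n/b) + O(n^c)
  a = 17, b = 4, c = 3
log_b(a) = log_4(17) ~ 2.044
Compare b^c with a: 4^3 = 64 > 17, so c > log_b(a).
Since c > log_b(a), Case 3 applies.
T(n) = O(n^3)
Master Theorem case = 3


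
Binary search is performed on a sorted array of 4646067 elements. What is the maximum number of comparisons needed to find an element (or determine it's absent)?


Binary search halves the search space each comparison:
  Step 1: search space = 4646067 -> 2323033
  Step 2: search space = 2323033 -> 1161516
  Step 3: search space = 1161516 -> 580758
  Step 4: search space = 580758 -> 290379
  Step 5: search space = 290379 -> 145189
  Step 6: search space = 145189 -> 72594
  Step 7: search space = 72594 -> 36297
  Step 8: search space = 36297 -> 18148
  Step 9: search space = 18148 -> 9074
  Step 10: search space = 9074 -> 4537
  Step 11: search space = 4537 -> 2268
  Step 12: search space = 2268 -> 1134
  Step 13: search space = 1134 -> 567
  Step 14: search space = 567 -> 283
  Step 15: search space = 283 -> 141
  Step 16: search space = 141 -> 70
  Step 17: search space = 70 -> 35
  Step 18: search space = 35 -> 17
  Step 19: search space = 17 -> 8
  Step 20: search space = 8 -> 4
  Step 21: search space = 4 -> 2
  Step 22: search space = 2 -> 1
  Step 23: search space = 1 (final check)
Maximum comparisons = floor(log2(4646067)) + 1 = 22 + 1 = 23


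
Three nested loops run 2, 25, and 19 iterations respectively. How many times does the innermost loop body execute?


Loop 1 (outermost): 2 iterations
Loop 2 (middle): 25 iterations per outer
Loop 3 (innermost): 19 iterations per middle
Total = 2 * 25 * 19 = 950


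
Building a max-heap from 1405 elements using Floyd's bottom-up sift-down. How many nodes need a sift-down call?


In a heap of 1405 elements (0-indexed array):
  Last element index: 1404
  Parent of last element: floor((1404 - 1) / 2) = 701
  Internal nodes: indices 0 to 701
  Count = floor(1405/2) = 702


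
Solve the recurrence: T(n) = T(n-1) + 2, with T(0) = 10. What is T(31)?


Unrolling the recurrence:
T(31) = T(30) + 2
       = T(29) + 2 + 2
       = T(28) + 2*3
       ...
       = T(0) + 2*31
       = 10 + 62 = 72


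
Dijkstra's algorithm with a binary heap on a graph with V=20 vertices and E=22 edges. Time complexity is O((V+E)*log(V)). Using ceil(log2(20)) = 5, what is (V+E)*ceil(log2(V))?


Dijkstra with a binary heap: each vertex is extracted once, each edge may relax once.
Each heap operation costs O(log V).
V + E = 20 + 22 = 42
ceil(log2(20)) = 5 (since 2^4 = 16 < 20 <= 32 = 2^5)
Total heap work = (V+E) * ceil(log2(V)) = 42 * 5 = 210


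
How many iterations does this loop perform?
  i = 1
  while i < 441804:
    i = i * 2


The loop variable doubles each iteration:
i = 1 -> 2 -> 4 -> 8 -> 16 -> 32 -> 64 -> 128 -> 256 -> 512 -> 1024 -> 2048 -> 4096 -> 8192 -> 16384 -> 32768 -> 65536 -> 131072 -> 262144 -> 524288 (stop, 524288 >= 441804)
Number of doublings = ceil(log2(441804)) = 19


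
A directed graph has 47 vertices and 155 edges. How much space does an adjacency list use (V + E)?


Adjacency list: one list head per vertex + one entry per edge
Vertex heads: 47
Edge entries: 155
Total = 47 + 155 = 202


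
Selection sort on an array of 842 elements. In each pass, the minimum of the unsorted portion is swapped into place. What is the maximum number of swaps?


Selection sort performs one swap per pass:
  Pass 1: find min in positions 0 to 841, swap with position 0
  Pass 2: find min in positions 1 to 841, swap with position 1
  Pass 3: find min in positions 2 to 841, swap with position 2
  Pass 4: find min in positions 3 to 841, swap with position 3
  Pass 5: find min in positions 4 to 841, swap with position 4
  ... (836 more passes)
Total passes (and swaps) = n - 1 = 842 - 1 = 841


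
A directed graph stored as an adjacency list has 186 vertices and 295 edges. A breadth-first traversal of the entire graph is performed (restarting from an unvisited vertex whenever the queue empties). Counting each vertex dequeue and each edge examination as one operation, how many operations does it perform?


A full BFS traversal dequeues each vertex once and examines each edge once.
Vertex visits: 186
Edge visits: 295
V + E = 186 + 295 = 481


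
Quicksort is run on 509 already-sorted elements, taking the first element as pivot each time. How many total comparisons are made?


Sum of comparisons per partition:
508 + 507 + ... + 1 + 0
= 509 * (509 - 1) / 2
= 509 * 508 / 2
= 129286


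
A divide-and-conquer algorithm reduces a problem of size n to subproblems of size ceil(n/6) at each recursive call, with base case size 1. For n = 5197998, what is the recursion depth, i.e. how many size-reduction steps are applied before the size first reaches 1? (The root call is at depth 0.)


Each step divides the size by 6 (rounding up); after k steps the size is ceil(n/6^k), which equals 1 exactly when 6^k >= n.
So the depth is the smallest k with 6^k >= 5197998, i.e. ceil(log_6(5197998)).
6^8 = 1679616 < 5197998 <= 10077696 = 6^9
Recursion depth = 9


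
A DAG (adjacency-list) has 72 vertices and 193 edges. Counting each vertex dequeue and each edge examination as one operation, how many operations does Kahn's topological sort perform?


V = 72 (vertex processing)
E = 193 (edge processing)
V + E = 72 + 193 = 265


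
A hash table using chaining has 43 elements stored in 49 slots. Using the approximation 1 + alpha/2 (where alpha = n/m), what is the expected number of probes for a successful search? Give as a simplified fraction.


Load factor alpha = n/m = 43/49
Expected probes = 1 + alpha/2 = 1 + 43/(2*49)
= 1 + 43/98
= 98/98 + 43/98
= 141/98


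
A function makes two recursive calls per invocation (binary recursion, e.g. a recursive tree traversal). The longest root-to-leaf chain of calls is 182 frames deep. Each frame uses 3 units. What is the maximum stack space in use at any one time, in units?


Binary recursion: the two calls run one after the other, so only one root-to-leaf chain of frames is on the stack at a time.
Maximum depth (longest chain) = 182 frames
Each frame = 3 units
Max stack space = 182 * 3 = 546


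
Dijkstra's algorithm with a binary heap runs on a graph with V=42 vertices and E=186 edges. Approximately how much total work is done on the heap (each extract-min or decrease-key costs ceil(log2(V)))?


Dijkstra with a binary heap: each vertex is extracted once, each edge may relax once.
Each heap operation costs O(log V).
V + E = 42 + 186 = 228
ceil(log2(42)) = 6 (since 2^5 = 32 < 42 <= 64 = 2^6)
Total heap work = (V+E) * ceil(log2(V)) = 228 * 6 = 1368


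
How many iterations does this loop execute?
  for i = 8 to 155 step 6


The loop variable i takes values starting at 8 and increments by 6 each iteration.
Sequence: i = 8, 14, 20, 26, 32, 38, 44, 50, 56, ...
The upper bound 155 is inclusive, so the count is floor((last - first) / step) + 1:
floor((155 - 8) / 6) + 1 = floor(147/6) + 1 = 24 + 1 = 25


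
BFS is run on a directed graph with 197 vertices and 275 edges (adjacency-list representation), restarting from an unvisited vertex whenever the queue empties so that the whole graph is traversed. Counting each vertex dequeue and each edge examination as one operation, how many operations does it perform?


A full BFS traversal dequeues each vertex exactly once and examines each directed edge exactly once.
V = 197 (vertex processing cost)
E = 275 (edge examination cost)
Total operations proportional to V + E = 197 + 275 = 472


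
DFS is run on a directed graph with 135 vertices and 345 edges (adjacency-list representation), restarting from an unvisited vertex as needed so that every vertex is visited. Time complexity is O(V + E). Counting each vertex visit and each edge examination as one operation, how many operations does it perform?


A full DFS traversal processes each vertex exactly once (push/pop on stack).
Each directed edge is examined once.
V = 135, E = 345
V + E = 480


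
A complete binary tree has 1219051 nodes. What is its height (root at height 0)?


In a complete binary tree, level k holds nodes 2^k .. 2^(k+1)-1 (1-indexed).
Height = floor(log2(n)) = floor(log2(1219051)) = 20
Check: 2^20 = 1048576 <= 1219051 < 2097152 = 2^21


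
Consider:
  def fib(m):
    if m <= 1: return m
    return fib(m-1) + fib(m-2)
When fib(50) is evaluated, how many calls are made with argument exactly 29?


Let N(m) = number of times fib(m) is called while evaluating fib(50).
N(50) = 1 (the initial call).
N(49) = 1 (only fib(50) calls it).
For 1 <= m <= 48: fib(m) is called by fib(m+1) and fib(m+2), so
  N(m) = N(m+1) + N(m+2).
fib(0) is called only by fib(2), so N(0) = N(2).
Walk down from m=50:
  N(50)=1, N(49)=1, N(48)=2, N(47)=3, N(46)=5, N(45)=8, N(44)=13, N(43)=21, N(42)=34, N(41)=55, N(40)=89, N(39)=144, N(38)=233, N(37)=377, N(36)=610, N(35)=987, N(34)=1597, N(33)=2584, N(32)=4181, N(31)=6765, N(30)=10946, N(29)=17711
N(29) = 17711


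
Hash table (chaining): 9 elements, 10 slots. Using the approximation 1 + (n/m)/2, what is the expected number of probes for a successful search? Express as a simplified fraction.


Computing expected probes:
alpha = 9/10
= 1 + alpha/2
= 1 + 9/(2*10)
= (2*10 + 9) / (2*10)
= 29/20


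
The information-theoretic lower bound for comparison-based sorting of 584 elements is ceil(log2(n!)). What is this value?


A binary decision tree of height h has at most 2^h leaves and needs at least n! of them, so h >= ceil(log2(n!)).
584! is far too large to multiply out, so use Stirling's series:
  ln(n!) ~ n ln n - n + (1/2) ln(2 pi n) + 1/(12n)  (error below 1/(360 n^3), negligible here)
  ln(584) = 6.3699010
  n ln n = 584 * 6.3699010 = 3720.0222
  (1/2) ln(2 pi * 584) = (1/2) ln(3669.3802) = 4.1039
  1/(12*584) = 0.0001
  ln(584!) ~ 3720.0222 - 584 + 4.1039 + 0.0001 = 3140.1262
Convert to base 2: log2(584!) = 3140.1262 / ln 2 = 3140.1262 / 0.69314718 = 4530.2445
ceil(4530.2445) = 4531


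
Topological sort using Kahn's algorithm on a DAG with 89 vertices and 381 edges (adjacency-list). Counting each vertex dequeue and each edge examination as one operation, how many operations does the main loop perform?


Kahn's algorithm:
  1. Compute in-degrees: O(V + E)
  2. Process queue: each vertex dequeued once (O(V))
     each edge examined once (O(E))
Total = V + E = 89 + 381 = 470


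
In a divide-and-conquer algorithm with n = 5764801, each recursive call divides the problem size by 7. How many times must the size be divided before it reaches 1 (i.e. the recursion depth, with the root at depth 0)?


Number of divisions = log_7(5764801)
Sizes: 5764801 -> 823543 -> 117649 -> 16807 -> 2401 -> 343 -> 49 -> 7 -> 1 (8 divisions)
Recursion depth = 8


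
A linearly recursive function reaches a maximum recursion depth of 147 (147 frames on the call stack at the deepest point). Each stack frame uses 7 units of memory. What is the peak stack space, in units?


Maximum recursion depth = 147 frames
Memory per frame = 7 units
Total stack space = depth * frame_size
= 147 * 7 = 1029


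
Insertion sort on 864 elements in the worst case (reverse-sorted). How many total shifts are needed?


In the worst case (reverse-sorted), each element shifts past all previous:
  Element 1: 1 shifts
  Element 2: 2 shifts
  Element 3: 3 shifts
  Element 4: 4 shifts
  Element 5: 5 shifts
  ...
  Element 863: 863 shifts
Total = 1 + 2 + ... + 863
= 864*(864-1)/2 = 372816


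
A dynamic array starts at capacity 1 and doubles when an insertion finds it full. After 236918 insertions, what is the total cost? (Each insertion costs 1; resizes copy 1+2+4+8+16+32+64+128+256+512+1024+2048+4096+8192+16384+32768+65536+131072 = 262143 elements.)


Insertion cost: 236918 (one per element)
Resizes occur just before inserting elements 2, 3, 5, 9, ...
Elements copied at each resize: 1 + 2 + 4 + 8 + 16 + 32 + 64 + 128 + 256 + 512 + 1024 + 2048 + 4096 + 8192 + 16384 + 32768 + 65536 + 131072
Sum of copies = 262143 (geometric series: 2^k - 1)
Total = 236918 + 262143 = 499061


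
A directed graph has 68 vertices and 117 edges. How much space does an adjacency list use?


Adjacency list: one list head per vertex + one entry per edge
Vertex heads: 68
Edge entries: 117
Total = 68 + 117 = 185


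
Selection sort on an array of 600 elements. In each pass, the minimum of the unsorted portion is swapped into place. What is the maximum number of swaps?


Selection sort performs one swap per pass:
  Pass 1: find min in positions 0 to 599, swap with position 0
  Pass 2: find min in positions 1 to 599, swap with position 1
  Pass 3: find min in positions 2 to 599, swap with position 2
  Pass 4: find min in positions 3 to 599, swap with position 3
  Pass 5: find min in positions 4 to 599, swap with position 4
  ... (594 more passes)
Total passes (and swaps) = n - 1 = 600 - 1 = 599


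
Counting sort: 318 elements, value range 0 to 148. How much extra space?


n = 318 (output array)
k = 149 (count array for 149 distinct values)
Extra space = 318 + 149 = 467


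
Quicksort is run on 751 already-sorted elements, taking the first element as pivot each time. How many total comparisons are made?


Sum of comparisons per partition:
750 + 749 + ... + 1 + 0
= 751 * (751 - 1) / 2
= 751 * 750 / 2
= 281625


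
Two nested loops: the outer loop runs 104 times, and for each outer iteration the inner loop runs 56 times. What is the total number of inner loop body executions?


Outer loop: 104 iterations
Inner loop: 56 iterations per outer iteration
Total = 104 * 56 = 5824


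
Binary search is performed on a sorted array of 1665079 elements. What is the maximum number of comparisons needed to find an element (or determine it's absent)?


Binary search halves the search space each comparison:
  Step 1: search space = 1665079 -> 832539
  Step 2: search space = 832539 -> 416269
  Step 3: search space = 416269 -> 208134
  Step 4: search space = 208134 -> 104067
  Step 5: search space = 104067 -> 52033
  Step 6: search space = 52033 -> 26016
  Step 7: search space = 26016 -> 13008
  Step 8: search space = 13008 -> 6504
  Step 9: search space = 6504 -> 3252
  Step 10: search space = 3252 -> 1626
  Step 11: search space = 1626 -> 813
  Step 12: search space = 813 -> 406
  Step 13: search space = 406 -> 203
  Step 14: search space = 203 -> 101
  Step 15: search space = 101 -> 50
  Step 16: search space = 50 -> 25
  Step 17: search space = 25 -> 12
  Step 18: search space = 12 -> 6
  Step 19: search space = 6 -> 3
  Step 20: search space = 3 -> 1
  Step 21: search space = 1 (final check)
Maximum comparisons = floor(log2(1665079)) + 1 = 20 + 1 = 21


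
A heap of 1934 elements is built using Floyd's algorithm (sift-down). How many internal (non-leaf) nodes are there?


Leaf nodes occupy roughly half the array.
Sift-down is called for each internal node, starting from the last one.
Internal nodes = floor(n/2) = floor(1934/2) = 967


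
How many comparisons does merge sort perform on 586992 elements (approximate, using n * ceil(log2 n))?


Recursion depth: ceil(log2(586992)) = 20
Each recursion level merges n = 586992 elements
Total = 586992 * 20 = 11739840


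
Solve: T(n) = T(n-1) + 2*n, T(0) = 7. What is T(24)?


Expanding the recurrence:
T(24) = T(23) + 2*24
       = T(22) + 2*23 + 2*24
       ...
       = T(0) + 2*(1 + 2 + ... + 24)
       = 7 + 2 * 24*25/2
       = 7 + 2 * 300
       = 7 + 600 = 607


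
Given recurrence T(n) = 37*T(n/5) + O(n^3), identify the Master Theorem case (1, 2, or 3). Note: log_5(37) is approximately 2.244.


Master Theorem parameters: a=37, b=5, c=3
log_b(a) = 2.244
Compare b^c with a: 5^3 = 125 > 37, so c > log_b(a).
Comparing c=3 vs log_b(a)=2.244:
3 > 2.244 => Case 3
Result: T(n) = O(n^3)
Master Theorem case = 3


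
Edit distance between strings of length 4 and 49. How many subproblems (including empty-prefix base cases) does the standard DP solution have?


The table includes base cases (empty prefixes).
Rows: (m+1) = 5
Columns: (n+1) = 50
Total = 5 * 50 = 250


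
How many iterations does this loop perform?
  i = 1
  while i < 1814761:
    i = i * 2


The loop variable doubles each iteration:
i = 1 -> 2 -> 4 -> 8 -> 16 -> 32 -> 64 -> 128 -> 256 -> 512 -> 1024 -> 2048 -> 4096 -> 8192 -> 16384 -> 32768 -> 65536 -> 131072 -> 262144 -> 524288 -> 1048576 -> 2097152 (stop, 2097152 >= 1814761)
Number of doublings = ceil(log2(1814761)) = 21


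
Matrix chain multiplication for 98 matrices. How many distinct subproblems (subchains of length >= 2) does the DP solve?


Subproblems are indexed by (i, j) where i < j.
Number of such pairs = n*(n-1)/2
= 98 * 97 / 2
= 4753


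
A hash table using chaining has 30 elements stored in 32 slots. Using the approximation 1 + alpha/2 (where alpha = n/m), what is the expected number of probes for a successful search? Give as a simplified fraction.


Load factor alpha = n/m = 30/32
Expected probes = 1 + alpha/2 = 1 + 30/(2*32)
= 1 + 30/64
= 64/64 + 30/64
= 94/64
Simplify: 47/32


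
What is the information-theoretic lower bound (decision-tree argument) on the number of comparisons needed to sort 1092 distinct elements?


A binary decision tree of height h has at most 2^h leaves and needs at least n! of them, so h >= ceil(log2(n!)).
1092! is far too large to multiply out, so use Stirling's series:
  ln(n!) ~ n ln n - n + (1/2) ln(2 pi n) + 1/(12n)  (error below 1/(360 n^3), negligible here)
  ln(1092) = 6.9957662
  n ln n = 1092 * 6.9957662 = 7639.3767
  (1/2) ln(2 pi * 1092) = (1/2) ln(6861.2384) = 4.4168
  1/(12*1092) = 0.0001
  ln(1092!) ~ 7639.3767 - 1092 + 4.4168 + 0.0001 = 6551.7936
Convert to base 2: log2(1092!) = 6551.7936 / ln 2 = 6551.7936 / 0.69314718 = 9452.2401
ceil(9452.2401) = 9453


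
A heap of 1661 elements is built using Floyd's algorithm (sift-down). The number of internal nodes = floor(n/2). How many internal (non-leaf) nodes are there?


Leaf nodes occupy roughly half the array.
Sift-down is called for each internal node, starting from the last one.
Internal nodes = floor(n/2) = floor(1661/2) = 830


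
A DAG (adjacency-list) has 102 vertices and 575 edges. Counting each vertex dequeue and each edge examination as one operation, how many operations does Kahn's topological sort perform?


V = 102 (vertex processing)
E = 575 (edge processing)
V + E = 102 + 575 = 677


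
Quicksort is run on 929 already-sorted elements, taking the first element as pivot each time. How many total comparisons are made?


Sum of comparisons per partition:
928 + 927 + ... + 1 + 0
= 929 * (929 - 1) / 2
= 929 * 928 / 2
= 431056


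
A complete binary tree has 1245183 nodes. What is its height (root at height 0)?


In a complete binary tree, level k holds nodes 2^k .. 2^(k+1)-1 (1-indexed).
Height = floor(log2(n)) = floor(log2(1245183)) = 20
Check: 2^20 = 1048576 <= 1245183 < 2097152 = 2^21


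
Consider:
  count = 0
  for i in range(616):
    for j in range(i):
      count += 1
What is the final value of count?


For each i, the inner loop runs i times:
  i=0: inner runs 0 times
  i=1: inner runs 1 time
  i=2: inner runs 2 times
  i=3: inner runs 3 times
  i=4: inner runs 4 times
  i=5: inner runs 5 times
  i=6: inner runs 6 times
  i=7: inner runs 7 times
  ...
Total = 0 + 1 + 2 + ... + 615 = 616*(616-1)/2 = 189420


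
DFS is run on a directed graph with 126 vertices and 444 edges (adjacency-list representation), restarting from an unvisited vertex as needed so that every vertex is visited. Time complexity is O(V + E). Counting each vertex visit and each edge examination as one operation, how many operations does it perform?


A full DFS traversal processes each vertex exactly once (push/pop on stack).
Each directed edge is examined once.
V = 126, E = 444
V + E = 570


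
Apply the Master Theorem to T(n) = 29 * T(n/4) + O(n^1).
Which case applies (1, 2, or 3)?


The Master Theorem: T(n) = a*T(n/b) + O(n^c)
  a = 29, b = 4, c = 1
log_b(a) = log_4(29) ~ 2.429
Compare b^c with a: 4^1 = 4 < 29, so c < log_b(a).
Since c < log_b(a), Case 1 applies.
T(n) = O(n^(log_4 29)) ~ O(n^2.429)
Master Theorem case = 1


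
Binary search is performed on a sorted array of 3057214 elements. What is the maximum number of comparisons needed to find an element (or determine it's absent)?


Binary search halves the search space each comparison:
  Step 1: search space = 3057214 -> 1528607
  Step 2: search space = 1528607 -> 764303
  Step 3: search space = 764303 -> 382151
  Step 4: search space = 382151 -> 191075
  Step 5: search space = 191075 -> 95537
  Step 6: search space = 95537 -> 47768
  Step 7: search space = 47768 -> 23884
  Step 8: search space = 23884 -> 11942
  Step 9: search space = 11942 -> 5971
  Step 10: search space = 5971 -> 2985
  Step 11: search space = 2985 -> 1492
  Step 12: search space = 1492 -> 746
  Step 13: search space = 746 -> 373
  Step 14: search space = 373 -> 186
  Step 15: search space = 186 -> 93
  Step 16: search space = 93 -> 46
  Step 17: search space = 46 -> 23
  Step 18: search space = 23 -> 11
  Step 19: search space = 11 -> 5
  Step 20: search space = 5 -> 2
  Step 21: search space = 2 -> 1
  Step 22: search space = 1 (final check)
Maximum comparisons = floor(log2(3057214)) + 1 = 21 + 1 = 22


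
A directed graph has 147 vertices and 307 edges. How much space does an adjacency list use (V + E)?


Adjacency list: one list head per vertex + one entry per edge
Vertex heads: 147
Edge entries: 307
Total = 147 + 307 = 454


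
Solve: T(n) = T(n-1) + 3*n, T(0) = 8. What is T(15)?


Expanding the recurrence:
T(15) = T(14) + 3*15
       = T(13) + 3*14 + 3*15
       ...
       = T(0) + 3*(1 + 2 + ... + 15)
       = 8 + 3 * 15*16/2
       = 8 + 3 * 120
       = 8 + 360 = 368


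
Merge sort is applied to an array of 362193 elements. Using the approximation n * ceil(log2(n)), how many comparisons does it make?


Merge sort divides the array into halves recursively.
Number of levels = ceil(log2(362193)) = 19
At each level, approximately n = 362193 comparisons are needed for merging.
Total comparisons ~ n * ceil(log2(n)) = 362193 * 19 = 6881667


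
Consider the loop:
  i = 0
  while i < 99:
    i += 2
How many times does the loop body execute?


Starting at i = 0, each iteration adds 2.
Iterations until i >= 99:
  Iteration 1: i = 0 -> i = 2
  Iteration 2: i = 2 -> i = 4
  Iteration 3: i = 4 -> i = 6
  Iteration 4: i = 6 -> i = 8
  Iteration 5: i = 8 -> i = 10
  Iteration 6: i = 10 -> i = 12
  Iteration 7: i = 12 -> i = 14
  Iteration 8: i = 14 -> i = 16
  ... continuing ...
Total iterations = ceil(99/2) = 50


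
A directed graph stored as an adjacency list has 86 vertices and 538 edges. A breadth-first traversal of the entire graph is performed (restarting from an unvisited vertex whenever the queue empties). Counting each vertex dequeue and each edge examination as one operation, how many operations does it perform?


A full BFS traversal dequeues each vertex once and examines each edge once.
Vertex visits: 86
Edge visits: 538
V + E = 86 + 538 = 624


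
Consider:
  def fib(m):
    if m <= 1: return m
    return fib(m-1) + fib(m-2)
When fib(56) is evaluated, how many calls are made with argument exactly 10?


Let N(m) = number of times fib(m) is called while evaluating fib(56).
N(56) = 1 (the initial call).
N(55) = 1 (only fib(56) calls it).
For 1 <= m <= 54: fib(m) is called by fib(m+1) and fib(m+2), so
  N(m) = N(m+1) + N(m+2).
fib(0) is called only by fib(2), so N(0) = N(2).
Walk down from m=56:
  N(56)=1, N(55)=1, N(54)=2, N(53)=3, N(52)=5, N(51)=8, N(50)=13, N(49)=21, N(48)=34, N(47)=55, N(46)=89, N(45)=144, N(44)=233, N(43)=377, N(42)=610, N(41)=987, N(40)=1597, N(39)=2584, N(38)=4181, N(37)=6765, N(36)=10946, N(35)=17711, N(34)=28657, N(33)=46368, N(32)=75025, N(31)=121393, N(30)=196418, N(29)=317811, N(28)=514229, N(27)=832040, N(26)=1346269, N(25)=2178309, N(24)=3524578, N(23)=5702887, N(22)=9227465, N(21)=14930352, N(20)=24157817, N(19)=39088169, N(18)=63245986, N(17)=102334155, N(16)=165580141, N(15)=267914296, N(14)=433494437, N(13)=701408733, N(12)=1134903170, N(11)=1836311903, N(10)=2971215073
N(10) = 2971215073


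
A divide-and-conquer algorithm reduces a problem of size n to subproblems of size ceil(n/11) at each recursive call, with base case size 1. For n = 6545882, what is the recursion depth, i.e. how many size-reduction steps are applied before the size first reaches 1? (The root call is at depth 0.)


Each step divides the size by 11 (rounding up); after k steps the size is ceil(n/11^k), which equals 1 exactly when 11^k >= n.
So the depth is the smallest k with 11^k >= 6545882, i.e. ceil(log_11(6545882)).
11^6 = 1771561 < 6545882 <= 19487171 = 11^7
Recursion depth = 7


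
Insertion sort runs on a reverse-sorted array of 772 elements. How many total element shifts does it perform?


Sum of shifts = 1 + 2 + 3 + ... + 771
= 772 * 771 / 2
= 595212 / 2
= 297606


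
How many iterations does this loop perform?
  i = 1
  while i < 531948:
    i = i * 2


The loop variable doubles each iteration:
i = 1 -> 2 -> 4 -> 8 -> 16 -> 32 -> 64 -> 128 -> 256 -> 512 -> 1024 -> 2048 -> 4096 -> 8192 -> 16384 -> 32768 -> 65536 -> 131072 -> 262144 -> 524288 -> 1048576 (stop, 1048576 >= 531948)
Number of doublings = ceil(log2(531948)) = 20
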